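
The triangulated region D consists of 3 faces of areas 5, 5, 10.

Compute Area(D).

5 + 5 + 10 = 20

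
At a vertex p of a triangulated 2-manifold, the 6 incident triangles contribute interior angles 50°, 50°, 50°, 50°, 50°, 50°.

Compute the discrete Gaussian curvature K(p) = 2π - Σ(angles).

Sum of angles = 300°. K = 360° - 300° = 60° = π/3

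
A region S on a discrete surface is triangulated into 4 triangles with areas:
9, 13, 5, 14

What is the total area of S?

9 + 13 + 5 + 14 = 41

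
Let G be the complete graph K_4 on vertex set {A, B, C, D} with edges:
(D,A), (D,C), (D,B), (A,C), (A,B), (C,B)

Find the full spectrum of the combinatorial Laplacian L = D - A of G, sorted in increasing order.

For the complete graph K_n, L = nI − J (J = all-ones matrix). J has eigenvalues n (once, eigenvector 𝟙) and 0 (multiplicity n−1), so L has eigenvalues 0 (once) and n (multiplicity n−1). Here n = 4: eigenvalue 0 once and 4 with multiplicity 3.
Laplacian eigenvalues (increasing order): [0.0, 4.0, 4.0, 4.0]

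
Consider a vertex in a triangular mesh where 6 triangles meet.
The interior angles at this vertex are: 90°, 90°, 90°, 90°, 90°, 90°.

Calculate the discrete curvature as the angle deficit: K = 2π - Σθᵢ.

Sum of angles = 540°. K = 360° - 540° = -180° = -π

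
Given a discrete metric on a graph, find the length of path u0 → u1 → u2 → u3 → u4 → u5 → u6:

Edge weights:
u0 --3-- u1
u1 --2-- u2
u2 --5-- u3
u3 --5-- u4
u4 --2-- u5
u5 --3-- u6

Arc length = 3 + 2 + 5 + 5 + 2 + 3 = 20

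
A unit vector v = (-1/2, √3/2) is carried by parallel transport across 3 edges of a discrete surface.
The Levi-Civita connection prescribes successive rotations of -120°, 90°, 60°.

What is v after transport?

Total rotation: (-120°) + 90° + 60° = 30°. Final vector: (-0.8660, 0.5000)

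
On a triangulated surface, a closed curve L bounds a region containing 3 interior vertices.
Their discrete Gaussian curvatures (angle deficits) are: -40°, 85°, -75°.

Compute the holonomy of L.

Holonomy = total enclosed curvature = (-40°) + 85° + (-75°) = -30°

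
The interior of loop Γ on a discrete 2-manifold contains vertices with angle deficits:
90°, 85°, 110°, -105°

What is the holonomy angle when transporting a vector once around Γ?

Holonomy = total enclosed curvature = 90° + 85° + 110° + (-105°) = 180°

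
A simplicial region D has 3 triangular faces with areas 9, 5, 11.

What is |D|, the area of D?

9 + 5 + 11 = 25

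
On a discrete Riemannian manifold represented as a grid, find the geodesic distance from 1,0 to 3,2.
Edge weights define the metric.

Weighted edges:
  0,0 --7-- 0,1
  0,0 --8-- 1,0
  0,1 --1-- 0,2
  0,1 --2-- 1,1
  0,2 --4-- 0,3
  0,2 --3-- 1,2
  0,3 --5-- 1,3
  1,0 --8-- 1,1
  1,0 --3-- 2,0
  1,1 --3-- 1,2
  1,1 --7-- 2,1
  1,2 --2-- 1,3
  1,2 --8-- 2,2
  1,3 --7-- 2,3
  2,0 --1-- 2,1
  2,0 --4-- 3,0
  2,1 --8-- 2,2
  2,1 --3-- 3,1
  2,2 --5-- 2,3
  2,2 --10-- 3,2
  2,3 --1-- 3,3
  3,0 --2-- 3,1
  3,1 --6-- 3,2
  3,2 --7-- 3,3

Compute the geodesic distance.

Shortest path: 1,0 → 2,0 → 2,1 → 3,1 → 3,2, total weight = 13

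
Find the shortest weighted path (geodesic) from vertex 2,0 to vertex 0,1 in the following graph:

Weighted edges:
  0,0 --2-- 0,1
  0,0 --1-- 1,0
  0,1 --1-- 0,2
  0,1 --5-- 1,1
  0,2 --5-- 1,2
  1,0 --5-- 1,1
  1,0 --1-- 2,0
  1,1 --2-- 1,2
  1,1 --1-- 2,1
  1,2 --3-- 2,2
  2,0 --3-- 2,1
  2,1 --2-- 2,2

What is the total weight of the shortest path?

Shortest path: 2,0 → 1,0 → 0,0 → 0,1, total weight = 4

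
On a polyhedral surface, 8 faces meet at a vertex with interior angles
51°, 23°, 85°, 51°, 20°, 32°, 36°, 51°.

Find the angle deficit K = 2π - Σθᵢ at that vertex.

Sum of angles = 349°. K = 360° - 349° = 11° = 11π/180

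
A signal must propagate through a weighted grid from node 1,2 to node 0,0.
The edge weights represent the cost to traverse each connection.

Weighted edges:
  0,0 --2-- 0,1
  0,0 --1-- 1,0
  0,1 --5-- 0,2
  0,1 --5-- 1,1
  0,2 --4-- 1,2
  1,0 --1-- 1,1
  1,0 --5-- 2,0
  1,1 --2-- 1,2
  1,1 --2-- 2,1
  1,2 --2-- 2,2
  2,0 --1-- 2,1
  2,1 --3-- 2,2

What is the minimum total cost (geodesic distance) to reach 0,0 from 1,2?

Shortest path: 1,2 → 1,1 → 1,0 → 0,0, total weight = 4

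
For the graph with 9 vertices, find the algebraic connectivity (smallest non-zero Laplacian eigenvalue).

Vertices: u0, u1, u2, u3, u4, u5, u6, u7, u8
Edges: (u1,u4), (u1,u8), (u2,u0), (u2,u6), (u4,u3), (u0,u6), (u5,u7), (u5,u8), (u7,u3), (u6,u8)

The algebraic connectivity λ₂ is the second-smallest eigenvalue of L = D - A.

Degrees: deg(u0) = 2, deg(u1) = 2, deg(u2) = 2, deg(u3) = 2, deg(u4) = 2, deg(u5) = 2, deg(u6) = 3, deg(u7) = 2, deg(u8) = 3.
L = D − A with rows/columns ordered (u0, u1, u2, u3, u4, u5, u6, u7, u8):
  [ 2,  0, -1,  0,  0,  0, -1,  0,  0]
  [ 0,  2,  0,  0, -1,  0,  0,  0, -1]
  [-1,  0,  2,  0,  0,  0, -1,  0,  0]
  [ 0,  0,  0,  2, -1,  0,  0, -1,  0]
  [ 0, -1,  0, -1,  2,  0,  0,  0,  0]
  [ 0,  0,  0,  0,  0,  2,  0, -1, -1]
  [-1,  0, -1,  0,  0,  0,  3,  0, -1]
  [ 0,  0,  0, -1,  0, -1,  0,  2,  0]
  [ 0, -1,  0,  0,  0, -1, -1,  0,  3]
Characteristic polynomial: det(λI − L) = λ(λ² − 4λ + 1)(λ − 1)(λ² − 6λ + 6)(λ − 3)³.
Roots: λ = 0; (λ² − 4λ + 1) = 0 ⇒ λ = 2 ± √3 ≈ 0.2679, 3.7321; (λ − 1) = 0 ⇒ λ = 1; (λ² − 6λ + 6) = 0 ⇒ λ = 3 ± √3 ≈ 1.2679, 4.7321; (λ − 3) = 0 ⇒ λ = 3 (multiplicity 3).
(Check: the roots sum (with multiplicity) to 20, matching trace L = Σdeg = 2·10 = 20.)
Laplacian eigenvalues: [0.0, 0.2679, 1.0, 1.2679, 3.0, 3.0, 3.0, 3.7321, 4.7321]. Algebraic connectivity (smallest non-zero eigenvalue) = 0.2679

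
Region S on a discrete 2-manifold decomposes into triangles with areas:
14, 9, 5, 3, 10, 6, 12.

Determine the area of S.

14 + 9 + 5 + 3 + 10 + 6 + 12 = 59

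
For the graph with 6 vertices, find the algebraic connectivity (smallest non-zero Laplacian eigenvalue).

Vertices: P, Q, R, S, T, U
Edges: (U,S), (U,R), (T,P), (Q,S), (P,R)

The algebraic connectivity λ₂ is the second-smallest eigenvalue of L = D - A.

Degrees: deg(P) = 2, deg(Q) = 1, deg(R) = 2, deg(S) = 2, deg(T) = 1, deg(U) = 2.
L = D − A with rows/columns ordered (P, Q, R, S, T, U):
  [ 2,  0, -1,  0, -1,  0]
  [ 0,  1,  0, -1,  0,  0]
  [-1,  0,  2,  0,  0, -1]
  [ 0, -1,  0,  2,  0, -1]
  [-1,  0,  0,  0,  1,  0]
  [ 0,  0, -1, -1,  0,  2]
Characteristic polynomial: det(λI − L) = λ(λ² − 4λ + 1)(λ − 1)(λ − 2)(λ − 3).
Roots: λ = 0; (λ² − 4λ + 1) = 0 ⇒ λ = 2 ± √3 ≈ 0.2679, 3.7321; (λ − 1) = 0 ⇒ λ = 1; (λ − 2) = 0 ⇒ λ = 2; (λ − 3) = 0 ⇒ λ = 3.
(Check: the roots sum (with multiplicity) to 10, matching trace L = Σdeg = 2·5 = 10.)
Laplacian eigenvalues: [0.0, 0.2679, 1.0, 2.0, 3.0, 3.7321]. Algebraic connectivity (smallest non-zero eigenvalue) = 0.2679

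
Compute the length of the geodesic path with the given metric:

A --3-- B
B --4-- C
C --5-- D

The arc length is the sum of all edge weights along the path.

Arc length = 3 + 4 + 5 = 12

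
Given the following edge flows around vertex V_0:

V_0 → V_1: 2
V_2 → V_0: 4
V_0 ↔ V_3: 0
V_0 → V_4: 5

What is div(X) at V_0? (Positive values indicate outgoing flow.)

Divergence = sum of outgoing flows = 2 + (-4) + 0 + 5 = 3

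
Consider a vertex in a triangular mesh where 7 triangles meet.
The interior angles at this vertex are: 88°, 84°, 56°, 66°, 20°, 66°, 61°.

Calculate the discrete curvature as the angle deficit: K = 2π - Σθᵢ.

Sum of angles = 441°. K = 360° - 441° = -81° = -9π/20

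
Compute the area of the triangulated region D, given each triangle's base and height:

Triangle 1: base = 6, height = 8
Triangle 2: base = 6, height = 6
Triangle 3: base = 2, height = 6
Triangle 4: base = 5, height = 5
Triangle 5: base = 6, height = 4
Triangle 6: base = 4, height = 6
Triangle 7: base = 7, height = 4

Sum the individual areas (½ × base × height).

(1/2)×6×8 + (1/2)×6×6 + (1/2)×2×6 + (1/2)×5×5 + (1/2)×6×4 + (1/2)×4×6 + (1/2)×7×4 = 98.5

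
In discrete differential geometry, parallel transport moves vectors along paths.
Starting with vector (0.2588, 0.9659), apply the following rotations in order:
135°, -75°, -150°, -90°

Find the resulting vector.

Total rotation: 135° + (-75°) + (-150°) + (-90°) = -180° ≡ 180° (mod 360°). Final vector: (-0.2588, -0.9659)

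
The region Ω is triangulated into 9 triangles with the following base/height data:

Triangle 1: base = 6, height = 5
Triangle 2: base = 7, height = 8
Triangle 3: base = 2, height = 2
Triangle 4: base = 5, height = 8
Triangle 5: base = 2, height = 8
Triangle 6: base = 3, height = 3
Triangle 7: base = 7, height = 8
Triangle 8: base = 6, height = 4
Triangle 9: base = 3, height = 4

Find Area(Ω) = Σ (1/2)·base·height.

(1/2)×6×5 + (1/2)×7×8 + (1/2)×2×2 + (1/2)×5×8 + (1/2)×2×8 + (1/2)×3×3 + (1/2)×7×8 + (1/2)×6×4 + (1/2)×3×4 = 123.5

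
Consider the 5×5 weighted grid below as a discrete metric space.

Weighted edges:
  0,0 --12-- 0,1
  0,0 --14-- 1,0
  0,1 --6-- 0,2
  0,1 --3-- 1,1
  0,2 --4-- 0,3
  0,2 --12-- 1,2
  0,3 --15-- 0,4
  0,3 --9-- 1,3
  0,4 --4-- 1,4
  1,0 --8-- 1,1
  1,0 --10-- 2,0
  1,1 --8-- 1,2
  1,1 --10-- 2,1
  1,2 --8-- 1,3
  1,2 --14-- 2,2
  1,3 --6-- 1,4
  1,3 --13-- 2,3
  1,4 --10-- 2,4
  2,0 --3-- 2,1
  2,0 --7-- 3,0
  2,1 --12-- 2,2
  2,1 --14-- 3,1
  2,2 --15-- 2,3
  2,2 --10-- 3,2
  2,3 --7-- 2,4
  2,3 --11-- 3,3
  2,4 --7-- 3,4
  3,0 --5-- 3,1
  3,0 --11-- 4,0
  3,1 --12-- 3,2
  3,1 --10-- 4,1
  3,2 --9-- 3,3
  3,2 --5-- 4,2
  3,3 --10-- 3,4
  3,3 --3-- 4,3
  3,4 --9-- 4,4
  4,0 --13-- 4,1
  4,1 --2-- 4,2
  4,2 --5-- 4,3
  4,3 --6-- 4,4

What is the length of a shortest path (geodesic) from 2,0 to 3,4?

Shortest path: 2,0 → 3,0 → 3,1 → 4,1 → 4,2 → 4,3 → 3,3 → 3,4, total weight = 42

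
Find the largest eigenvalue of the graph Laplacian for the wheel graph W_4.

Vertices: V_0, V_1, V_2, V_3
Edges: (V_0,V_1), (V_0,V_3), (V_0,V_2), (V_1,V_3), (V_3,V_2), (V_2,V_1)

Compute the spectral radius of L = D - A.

The wheel W_4 is the join K_1 ∨ C_3 (a hub joined to every vertex of a cycle of length 3). For a join G ∨ H (G on p vertices, H on q vertices) the Laplacian spectrum is 0, p+q, the eigenvalues of L(G) other than one 0 each shifted by +q, and the eigenvalues of L(H) other than one 0 each shifted by +p. With G = K_1 (p = 1, nothing left after dropping its 0) and H = C_3 (q = 3, eigenvalues 2 − 2cos(2πk/3), k = 0, …, 2; drop k = 0), the spectrum of W_4 is 0, 4, and 1 + (2 − 2cos(2πk/3)) = 3 − 2cos(2πk/3) for k = 1, …, 2:
k=1: 3 − 2cos(2π/3) = 4.0; k=2: 3 − 2cos(4π/3) = 4.0.
Laplacian eigenvalues: [0.0, 4.0, 4.0, 4.0]. Largest eigenvalue (spectral radius) = 4.0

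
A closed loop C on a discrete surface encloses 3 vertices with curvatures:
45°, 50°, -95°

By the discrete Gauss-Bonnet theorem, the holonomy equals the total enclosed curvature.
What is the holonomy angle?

Holonomy = total enclosed curvature = 45° + 50° + (-95°) = 0°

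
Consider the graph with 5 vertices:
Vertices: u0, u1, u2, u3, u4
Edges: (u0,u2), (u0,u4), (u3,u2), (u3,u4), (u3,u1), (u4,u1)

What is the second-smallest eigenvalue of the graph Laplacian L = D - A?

Degrees: deg(u0) = 2, deg(u1) = 2, deg(u2) = 2, deg(u3) = 3, deg(u4) = 3.
L = D − A with rows/columns ordered (u0, u1, u2, u3, u4):
  [ 2,  0, -1,  0, -1]
  [ 0,  2,  0, -1, -1]
  [-1,  0,  2, -1,  0]
  [ 0, -1, -1,  3, -1]
  [-1, -1,  0, -1,  3]
Characteristic polynomial: det(λI − L) = λ(λ² − 5λ + 5)(λ² − 7λ + 11).
Roots: λ = 0; (λ² − 5λ + 5) = 0 ⇒ λ = (5 ± √5)/2 ≈ 1.382, 3.618; (λ² − 7λ + 11) = 0 ⇒ λ = (7 ± √5)/2 ≈ 2.382, 4.618.
(Check: the roots sum (with multiplicity) to 12, matching trace L = Σdeg = 2·6 = 12.)
Laplacian eigenvalues: [0.0, 1.382, 2.382, 3.618, 4.618]. Algebraic connectivity (smallest non-zero eigenvalue) = 1.382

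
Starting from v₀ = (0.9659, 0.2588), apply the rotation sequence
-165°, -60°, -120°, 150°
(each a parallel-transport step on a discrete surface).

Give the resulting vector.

Total rotation: (-165°) + (-60°) + (-120°) + 150° = -195° ≡ 165° (mod 360°). Final vector: (-1, 0)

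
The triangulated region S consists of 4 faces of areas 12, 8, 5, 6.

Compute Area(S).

12 + 8 + 5 + 6 = 31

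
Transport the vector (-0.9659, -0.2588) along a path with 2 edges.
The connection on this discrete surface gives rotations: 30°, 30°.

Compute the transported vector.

Total rotation: 30° + 30° = 60°. Final vector: (-0.2588, -0.9659)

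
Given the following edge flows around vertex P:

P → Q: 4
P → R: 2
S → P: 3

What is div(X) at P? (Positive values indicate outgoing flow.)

Divergence = sum of outgoing flows = 4 + 2 + (-3) = 3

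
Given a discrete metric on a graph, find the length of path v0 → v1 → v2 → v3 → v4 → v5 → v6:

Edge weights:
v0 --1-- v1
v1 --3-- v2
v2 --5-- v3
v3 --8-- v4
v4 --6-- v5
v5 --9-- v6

Arc length = 1 + 3 + 5 + 8 + 6 + 9 = 32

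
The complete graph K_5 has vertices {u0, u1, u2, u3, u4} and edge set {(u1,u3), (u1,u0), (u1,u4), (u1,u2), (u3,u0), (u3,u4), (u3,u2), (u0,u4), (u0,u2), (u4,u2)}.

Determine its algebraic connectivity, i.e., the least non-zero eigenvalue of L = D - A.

For the complete graph K_n, L = nI − J (J = all-ones matrix). J has eigenvalues n (once, eigenvector 𝟙) and 0 (multiplicity n−1), so L has eigenvalues 0 (once) and n (multiplicity n−1). Here n = 5: eigenvalue 0 once and 5 with multiplicity 4.
Laplacian eigenvalues: [0.0, 5.0, 5.0, 5.0, 5.0]. Algebraic connectivity (smallest non-zero eigenvalue) = 5.0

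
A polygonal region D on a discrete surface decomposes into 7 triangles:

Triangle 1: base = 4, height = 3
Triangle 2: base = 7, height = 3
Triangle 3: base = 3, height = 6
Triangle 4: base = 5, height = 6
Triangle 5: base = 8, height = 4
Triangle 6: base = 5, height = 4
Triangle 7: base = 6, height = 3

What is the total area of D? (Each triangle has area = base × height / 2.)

(1/2)×4×3 + (1/2)×7×3 + (1/2)×3×6 + (1/2)×5×6 + (1/2)×8×4 + (1/2)×5×4 + (1/2)×6×3 = 75.5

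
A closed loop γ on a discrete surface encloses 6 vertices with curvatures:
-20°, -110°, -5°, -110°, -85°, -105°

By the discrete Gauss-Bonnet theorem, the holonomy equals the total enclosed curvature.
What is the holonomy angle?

Holonomy = total enclosed curvature = (-20°) + (-110°) + (-5°) + (-110°) + (-85°) + (-105°) = -435°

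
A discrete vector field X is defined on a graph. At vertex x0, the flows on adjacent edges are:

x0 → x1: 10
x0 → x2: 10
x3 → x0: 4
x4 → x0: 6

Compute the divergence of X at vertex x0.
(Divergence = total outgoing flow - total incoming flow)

Divergence = sum of outgoing flows = 10 + 10 + (-4) + (-6) = 10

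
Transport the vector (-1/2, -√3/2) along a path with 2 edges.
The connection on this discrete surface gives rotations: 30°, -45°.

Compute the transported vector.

Total rotation: 30° + (-45°) = -15°. Final vector: (-0.7071, -0.7071)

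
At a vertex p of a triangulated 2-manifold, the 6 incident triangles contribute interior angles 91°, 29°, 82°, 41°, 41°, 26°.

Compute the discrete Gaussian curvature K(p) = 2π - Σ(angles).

Sum of angles = 310°. K = 360° - 310° = 50° = 5π/18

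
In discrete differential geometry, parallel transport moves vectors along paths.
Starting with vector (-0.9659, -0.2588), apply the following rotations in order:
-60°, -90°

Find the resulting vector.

Total rotation: (-60°) + (-90°) = -150°. Final vector: (0.7071, 0.7071)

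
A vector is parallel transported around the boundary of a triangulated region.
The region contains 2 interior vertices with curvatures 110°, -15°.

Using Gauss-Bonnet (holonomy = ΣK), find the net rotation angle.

Holonomy = total enclosed curvature = 110° + (-15°) = 95°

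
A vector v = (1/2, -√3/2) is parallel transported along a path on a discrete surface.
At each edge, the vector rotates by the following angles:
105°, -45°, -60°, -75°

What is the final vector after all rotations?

Total rotation: 105° + (-45°) + (-60°) + (-75°) = -75°. Final vector: (-0.7071, -0.7071)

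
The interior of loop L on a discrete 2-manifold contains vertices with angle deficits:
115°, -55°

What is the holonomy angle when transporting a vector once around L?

Holonomy = total enclosed curvature = 115° + (-55°) = 60°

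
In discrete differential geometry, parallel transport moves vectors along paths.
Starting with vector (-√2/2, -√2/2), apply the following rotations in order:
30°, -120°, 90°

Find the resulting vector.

Total rotation: 30° + (-120°) + 90° = 0°. Final vector: (-0.7071, -0.7071)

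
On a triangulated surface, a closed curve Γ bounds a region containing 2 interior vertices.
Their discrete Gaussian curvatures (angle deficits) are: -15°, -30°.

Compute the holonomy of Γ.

Holonomy = total enclosed curvature = (-15°) + (-30°) = -45°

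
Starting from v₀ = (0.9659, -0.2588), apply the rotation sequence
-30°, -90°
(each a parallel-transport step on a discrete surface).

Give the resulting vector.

Total rotation: (-30°) + (-90°) = -120°. Final vector: (-0.7071, -0.7071)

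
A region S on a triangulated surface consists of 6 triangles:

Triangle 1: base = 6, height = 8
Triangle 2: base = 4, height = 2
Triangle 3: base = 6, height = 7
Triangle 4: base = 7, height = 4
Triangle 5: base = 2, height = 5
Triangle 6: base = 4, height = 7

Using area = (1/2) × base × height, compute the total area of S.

(1/2)×6×8 + (1/2)×4×2 + (1/2)×6×7 + (1/2)×7×4 + (1/2)×2×5 + (1/2)×4×7 = 82.0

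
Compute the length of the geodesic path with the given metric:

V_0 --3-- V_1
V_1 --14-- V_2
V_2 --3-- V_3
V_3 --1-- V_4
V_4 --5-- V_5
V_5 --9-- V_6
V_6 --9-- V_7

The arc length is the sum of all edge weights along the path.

Arc length = 3 + 14 + 3 + 1 + 5 + 9 + 9 = 44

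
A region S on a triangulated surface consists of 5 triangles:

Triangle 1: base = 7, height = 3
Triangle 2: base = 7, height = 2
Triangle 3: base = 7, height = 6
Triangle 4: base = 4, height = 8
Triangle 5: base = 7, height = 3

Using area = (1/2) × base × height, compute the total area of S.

(1/2)×7×3 + (1/2)×7×2 + (1/2)×7×6 + (1/2)×4×8 + (1/2)×7×3 = 65.0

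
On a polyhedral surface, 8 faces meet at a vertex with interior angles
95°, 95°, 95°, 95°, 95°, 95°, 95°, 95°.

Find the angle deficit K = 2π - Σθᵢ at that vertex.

Sum of angles = 760°. K = 360° - 760° = -400° = -20π/9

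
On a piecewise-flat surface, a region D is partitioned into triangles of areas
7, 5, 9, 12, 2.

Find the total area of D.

7 + 5 + 9 + 12 + 2 = 35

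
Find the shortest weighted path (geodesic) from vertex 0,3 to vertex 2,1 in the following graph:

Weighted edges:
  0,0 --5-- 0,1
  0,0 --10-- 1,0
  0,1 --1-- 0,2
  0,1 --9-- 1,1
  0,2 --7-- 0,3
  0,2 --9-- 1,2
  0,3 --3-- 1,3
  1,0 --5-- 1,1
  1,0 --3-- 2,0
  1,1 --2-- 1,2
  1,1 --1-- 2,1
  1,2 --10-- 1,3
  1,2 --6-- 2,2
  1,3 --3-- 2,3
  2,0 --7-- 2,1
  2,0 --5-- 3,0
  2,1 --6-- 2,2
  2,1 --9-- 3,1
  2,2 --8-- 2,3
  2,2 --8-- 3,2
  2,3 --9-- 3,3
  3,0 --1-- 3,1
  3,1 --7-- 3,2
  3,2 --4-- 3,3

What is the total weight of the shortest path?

Shortest path: 0,3 → 1,3 → 1,2 → 1,1 → 2,1, total weight = 16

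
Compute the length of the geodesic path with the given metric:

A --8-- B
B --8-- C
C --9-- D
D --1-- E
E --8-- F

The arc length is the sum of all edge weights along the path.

Arc length = 8 + 8 + 9 + 1 + 8 = 34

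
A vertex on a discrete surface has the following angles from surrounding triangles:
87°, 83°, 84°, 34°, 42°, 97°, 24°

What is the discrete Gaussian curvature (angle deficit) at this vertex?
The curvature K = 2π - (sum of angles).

Sum of angles = 451°. K = 360° - 451° = -91° = -91π/180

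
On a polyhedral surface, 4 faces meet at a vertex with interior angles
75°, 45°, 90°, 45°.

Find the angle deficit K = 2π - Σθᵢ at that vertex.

Sum of angles = 255°. K = 360° - 255° = 105°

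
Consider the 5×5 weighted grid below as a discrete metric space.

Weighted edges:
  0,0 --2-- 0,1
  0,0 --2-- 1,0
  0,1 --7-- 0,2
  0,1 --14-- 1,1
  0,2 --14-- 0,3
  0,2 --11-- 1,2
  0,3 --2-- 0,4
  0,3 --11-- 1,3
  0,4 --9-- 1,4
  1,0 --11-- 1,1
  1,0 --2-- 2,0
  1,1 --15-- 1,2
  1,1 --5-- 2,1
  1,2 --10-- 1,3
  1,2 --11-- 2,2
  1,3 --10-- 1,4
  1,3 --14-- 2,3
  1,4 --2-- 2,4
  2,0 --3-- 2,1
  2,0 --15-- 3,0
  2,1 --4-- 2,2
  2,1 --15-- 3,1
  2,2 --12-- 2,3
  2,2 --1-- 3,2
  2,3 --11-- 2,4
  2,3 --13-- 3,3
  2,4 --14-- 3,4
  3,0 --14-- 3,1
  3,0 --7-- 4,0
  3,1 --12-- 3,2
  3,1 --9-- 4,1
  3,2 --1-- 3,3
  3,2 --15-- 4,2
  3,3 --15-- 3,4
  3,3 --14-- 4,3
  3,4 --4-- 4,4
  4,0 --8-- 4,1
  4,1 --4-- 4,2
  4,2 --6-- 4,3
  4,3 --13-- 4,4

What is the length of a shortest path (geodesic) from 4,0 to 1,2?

Shortest path: 4,0 → 4,1 → 4,2 → 3,2 → 2,2 → 1,2, total weight = 39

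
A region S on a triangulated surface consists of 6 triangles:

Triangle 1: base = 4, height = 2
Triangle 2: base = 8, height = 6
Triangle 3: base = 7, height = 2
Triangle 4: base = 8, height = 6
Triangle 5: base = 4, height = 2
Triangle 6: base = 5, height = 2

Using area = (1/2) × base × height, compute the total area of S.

(1/2)×4×2 + (1/2)×8×6 + (1/2)×7×2 + (1/2)×8×6 + (1/2)×4×2 + (1/2)×5×2 = 68.0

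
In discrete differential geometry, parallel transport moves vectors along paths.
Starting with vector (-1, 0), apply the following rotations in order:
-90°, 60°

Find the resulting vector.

Total rotation: (-90°) + 60° = -30°. Final vector: (-0.8660, 0.5000)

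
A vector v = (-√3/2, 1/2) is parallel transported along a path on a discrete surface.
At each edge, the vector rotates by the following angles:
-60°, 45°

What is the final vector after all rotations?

Total rotation: (-60°) + 45° = -15°. Final vector: (-0.7071, 0.7071)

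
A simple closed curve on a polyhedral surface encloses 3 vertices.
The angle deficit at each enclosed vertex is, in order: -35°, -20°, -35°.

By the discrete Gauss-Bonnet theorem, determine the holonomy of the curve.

Holonomy = total enclosed curvature = (-35°) + (-20°) + (-35°) = -90°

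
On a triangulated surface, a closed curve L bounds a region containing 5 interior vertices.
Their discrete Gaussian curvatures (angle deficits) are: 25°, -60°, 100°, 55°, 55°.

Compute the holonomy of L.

Holonomy = total enclosed curvature = 25° + (-60°) + 100° + 55° + 55° = 175°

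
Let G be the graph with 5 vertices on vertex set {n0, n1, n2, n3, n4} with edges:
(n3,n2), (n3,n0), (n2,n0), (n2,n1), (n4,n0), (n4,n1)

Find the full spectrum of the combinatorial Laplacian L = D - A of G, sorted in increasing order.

Degrees: deg(n0) = 3, deg(n1) = 2, deg(n2) = 3, deg(n3) = 2, deg(n4) = 2.
L = D − A with rows/columns ordered (n0, n1, n2, n3, n4):
  [ 3,  0, -1, -1, -1]
  [ 0,  2, -1,  0, -1]
  [-1, -1,  3, -1,  0]
  [-1,  0, -1,  2,  0]
  [-1, -1,  0,  0,  2]
Characteristic polynomial: det(λI − L) = λ(λ² − 5λ + 5)(λ² − 7λ + 11).
Roots: λ = 0; (λ² − 5λ + 5) = 0 ⇒ λ = (5 ± √5)/2 ≈ 1.382, 3.618; (λ² − 7λ + 11) = 0 ⇒ λ = (7 ± √5)/2 ≈ 2.382, 4.618.
(Check: the roots sum (with multiplicity) to 12, matching trace L = Σdeg = 2·6 = 12.)
Laplacian eigenvalues (increasing order): [0.0, 1.382, 2.382, 3.618, 4.618]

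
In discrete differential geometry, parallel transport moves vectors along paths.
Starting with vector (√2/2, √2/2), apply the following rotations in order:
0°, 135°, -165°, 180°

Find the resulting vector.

Total rotation: 0° + 135° + (-165°) + 180° = 150°. Final vector: (-0.9659, -0.2588)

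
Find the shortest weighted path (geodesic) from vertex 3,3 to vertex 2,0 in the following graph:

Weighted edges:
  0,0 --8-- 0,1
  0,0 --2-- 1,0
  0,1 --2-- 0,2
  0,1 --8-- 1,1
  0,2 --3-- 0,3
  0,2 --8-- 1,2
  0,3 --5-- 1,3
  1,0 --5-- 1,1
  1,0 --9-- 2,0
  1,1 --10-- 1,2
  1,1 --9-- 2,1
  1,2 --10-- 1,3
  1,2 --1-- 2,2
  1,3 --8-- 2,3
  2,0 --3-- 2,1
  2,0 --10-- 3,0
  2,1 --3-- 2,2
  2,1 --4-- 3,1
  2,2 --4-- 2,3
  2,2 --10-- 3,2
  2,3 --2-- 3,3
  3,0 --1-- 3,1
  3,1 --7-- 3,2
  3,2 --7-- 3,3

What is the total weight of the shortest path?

Shortest path: 3,3 → 2,3 → 2,2 → 2,1 → 2,0, total weight = 12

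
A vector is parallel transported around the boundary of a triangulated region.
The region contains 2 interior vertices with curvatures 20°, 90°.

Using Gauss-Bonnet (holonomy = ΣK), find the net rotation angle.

Holonomy = total enclosed curvature = 20° + 90° = 110°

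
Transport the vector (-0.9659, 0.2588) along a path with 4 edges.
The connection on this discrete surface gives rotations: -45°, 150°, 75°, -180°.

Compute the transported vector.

Total rotation: (-45°) + 150° + 75° + (-180°) = 0°. Final vector: (-0.9659, 0.2588)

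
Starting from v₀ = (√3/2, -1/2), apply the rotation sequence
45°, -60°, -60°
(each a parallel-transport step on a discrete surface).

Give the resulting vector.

Total rotation: 45° + (-60°) + (-60°) = -75°. Final vector: (-0.2588, -0.9659)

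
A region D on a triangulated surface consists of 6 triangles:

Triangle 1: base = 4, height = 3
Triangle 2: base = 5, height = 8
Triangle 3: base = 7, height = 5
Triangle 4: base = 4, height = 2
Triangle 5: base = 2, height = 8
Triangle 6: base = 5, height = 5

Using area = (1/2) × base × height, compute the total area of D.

(1/2)×4×3 + (1/2)×5×8 + (1/2)×7×5 + (1/2)×4×2 + (1/2)×2×8 + (1/2)×5×5 = 68.0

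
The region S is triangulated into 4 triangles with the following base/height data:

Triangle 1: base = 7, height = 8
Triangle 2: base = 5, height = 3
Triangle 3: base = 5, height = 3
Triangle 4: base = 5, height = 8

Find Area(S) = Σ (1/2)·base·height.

(1/2)×7×8 + (1/2)×5×3 + (1/2)×5×3 + (1/2)×5×8 = 63.0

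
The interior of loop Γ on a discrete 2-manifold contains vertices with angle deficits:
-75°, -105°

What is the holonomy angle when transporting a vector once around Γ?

Holonomy = total enclosed curvature = (-75°) + (-105°) = -180°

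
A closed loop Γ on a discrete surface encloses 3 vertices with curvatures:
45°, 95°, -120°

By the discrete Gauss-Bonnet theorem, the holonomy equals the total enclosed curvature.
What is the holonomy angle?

Holonomy = total enclosed curvature = 45° + 95° + (-120°) = 20°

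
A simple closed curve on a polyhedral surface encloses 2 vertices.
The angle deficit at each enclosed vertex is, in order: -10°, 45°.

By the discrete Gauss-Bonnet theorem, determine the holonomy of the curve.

Holonomy = total enclosed curvature = (-10°) + 45° = 35°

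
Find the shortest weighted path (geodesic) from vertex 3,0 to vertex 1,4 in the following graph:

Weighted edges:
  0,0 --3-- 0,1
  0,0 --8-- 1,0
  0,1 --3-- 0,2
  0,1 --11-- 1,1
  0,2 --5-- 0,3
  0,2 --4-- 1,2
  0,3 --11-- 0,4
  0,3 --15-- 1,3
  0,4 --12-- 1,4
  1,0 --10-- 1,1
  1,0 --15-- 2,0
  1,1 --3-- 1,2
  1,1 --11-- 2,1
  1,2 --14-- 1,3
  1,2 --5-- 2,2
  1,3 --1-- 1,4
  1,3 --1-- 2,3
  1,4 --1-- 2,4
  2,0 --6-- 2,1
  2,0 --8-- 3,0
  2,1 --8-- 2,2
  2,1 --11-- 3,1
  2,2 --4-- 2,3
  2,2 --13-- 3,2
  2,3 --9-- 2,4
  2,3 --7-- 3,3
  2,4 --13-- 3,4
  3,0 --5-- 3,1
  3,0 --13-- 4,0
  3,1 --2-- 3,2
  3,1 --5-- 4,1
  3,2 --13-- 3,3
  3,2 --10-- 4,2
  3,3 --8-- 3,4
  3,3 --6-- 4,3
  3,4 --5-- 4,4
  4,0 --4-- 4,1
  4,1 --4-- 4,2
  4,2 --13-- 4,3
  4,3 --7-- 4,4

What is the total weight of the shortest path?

Shortest path: 3,0 → 3,1 → 3,2 → 2,2 → 2,3 → 1,3 → 1,4, total weight = 26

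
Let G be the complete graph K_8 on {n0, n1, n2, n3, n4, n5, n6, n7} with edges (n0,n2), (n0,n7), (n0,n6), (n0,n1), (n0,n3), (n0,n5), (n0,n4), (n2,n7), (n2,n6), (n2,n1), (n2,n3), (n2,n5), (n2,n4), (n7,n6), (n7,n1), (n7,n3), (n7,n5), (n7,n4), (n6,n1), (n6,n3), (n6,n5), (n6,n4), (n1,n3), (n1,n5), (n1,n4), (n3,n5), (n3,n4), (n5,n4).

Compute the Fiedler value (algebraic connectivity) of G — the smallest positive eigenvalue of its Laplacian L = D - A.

For the complete graph K_n, L = nI − J (J = all-ones matrix). J has eigenvalues n (once, eigenvector 𝟙) and 0 (multiplicity n−1), so L has eigenvalues 0 (once) and n (multiplicity n−1). Here n = 8: eigenvalue 0 once and 8 with multiplicity 7.
Laplacian eigenvalues: [0.0, 8.0, 8.0, 8.0, 8.0, 8.0, 8.0, 8.0]. Algebraic connectivity (smallest non-zero eigenvalue) = 8.0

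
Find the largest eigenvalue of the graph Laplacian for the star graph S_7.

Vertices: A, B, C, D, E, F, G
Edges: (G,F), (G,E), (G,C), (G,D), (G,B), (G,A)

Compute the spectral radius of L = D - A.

The star S_7 is the complete bipartite graph K_{1,6} (one hub of degree 6, 6 leaves of degree 1). The Laplacian spectrum of K_{p,q} is 0, p (multiplicity q−1), q (multiplicity p−1), p+q. With p = 1, q = 6: 0 once, 1 with multiplicity 5, and 7 once. (Check: trace L = sum of degrees = 12 = 5·1 + 7.)
Laplacian eigenvalues: [0.0, 1.0, 1.0, 1.0, 1.0, 1.0, 7.0]. Largest eigenvalue (spectral radius) = 7.0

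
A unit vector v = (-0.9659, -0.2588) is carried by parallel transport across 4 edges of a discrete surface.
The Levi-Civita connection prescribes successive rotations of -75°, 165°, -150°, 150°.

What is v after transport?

Total rotation: (-75°) + 165° + (-150°) + 150° = 90°. Final vector: (0.2588, -0.9659)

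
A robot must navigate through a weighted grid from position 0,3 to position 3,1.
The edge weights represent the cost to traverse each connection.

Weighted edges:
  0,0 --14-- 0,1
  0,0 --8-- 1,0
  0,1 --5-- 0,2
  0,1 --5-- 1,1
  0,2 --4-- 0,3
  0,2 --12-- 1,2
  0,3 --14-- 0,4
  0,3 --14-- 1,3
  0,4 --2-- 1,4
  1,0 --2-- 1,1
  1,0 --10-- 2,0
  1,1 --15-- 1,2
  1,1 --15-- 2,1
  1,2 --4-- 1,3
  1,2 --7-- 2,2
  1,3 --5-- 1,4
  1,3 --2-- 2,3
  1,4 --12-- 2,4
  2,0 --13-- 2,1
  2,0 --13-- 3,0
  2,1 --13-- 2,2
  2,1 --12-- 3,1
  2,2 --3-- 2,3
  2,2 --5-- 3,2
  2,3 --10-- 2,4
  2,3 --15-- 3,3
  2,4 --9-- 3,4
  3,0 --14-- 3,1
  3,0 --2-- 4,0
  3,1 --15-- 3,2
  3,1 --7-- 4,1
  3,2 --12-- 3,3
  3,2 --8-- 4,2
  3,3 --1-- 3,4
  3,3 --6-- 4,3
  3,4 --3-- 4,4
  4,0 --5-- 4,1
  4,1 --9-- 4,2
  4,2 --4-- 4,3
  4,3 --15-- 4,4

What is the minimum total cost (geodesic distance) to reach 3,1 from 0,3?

Shortest path: 0,3 → 1,3 → 2,3 → 2,2 → 3,2 → 3,1, total weight = 39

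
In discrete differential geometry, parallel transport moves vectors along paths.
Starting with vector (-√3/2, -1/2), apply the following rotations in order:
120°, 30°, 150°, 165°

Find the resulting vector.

Total rotation: 120° + 30° + 150° + 165° = 465° ≡ 105° (mod 360°). Final vector: (0.7071, -0.7071)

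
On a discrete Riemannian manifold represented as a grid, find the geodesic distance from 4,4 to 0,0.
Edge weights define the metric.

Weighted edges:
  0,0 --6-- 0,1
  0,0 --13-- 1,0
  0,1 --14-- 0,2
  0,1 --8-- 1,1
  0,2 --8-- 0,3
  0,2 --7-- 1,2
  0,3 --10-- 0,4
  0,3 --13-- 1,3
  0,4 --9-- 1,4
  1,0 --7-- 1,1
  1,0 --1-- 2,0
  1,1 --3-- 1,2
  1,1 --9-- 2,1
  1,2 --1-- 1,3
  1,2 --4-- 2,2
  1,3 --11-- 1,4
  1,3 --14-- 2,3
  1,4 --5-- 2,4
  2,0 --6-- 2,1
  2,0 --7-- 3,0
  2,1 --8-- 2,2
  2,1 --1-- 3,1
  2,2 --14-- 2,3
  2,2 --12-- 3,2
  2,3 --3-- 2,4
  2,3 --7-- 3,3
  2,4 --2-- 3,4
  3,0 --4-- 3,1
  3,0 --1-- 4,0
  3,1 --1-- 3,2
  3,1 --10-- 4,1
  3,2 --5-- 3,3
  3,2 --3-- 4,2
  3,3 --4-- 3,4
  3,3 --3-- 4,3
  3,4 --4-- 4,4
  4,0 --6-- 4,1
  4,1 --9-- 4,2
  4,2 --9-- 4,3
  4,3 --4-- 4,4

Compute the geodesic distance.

Shortest path: 4,4 → 4,3 → 3,3 → 3,2 → 3,1 → 2,1 → 2,0 → 1,0 → 0,0, total weight = 34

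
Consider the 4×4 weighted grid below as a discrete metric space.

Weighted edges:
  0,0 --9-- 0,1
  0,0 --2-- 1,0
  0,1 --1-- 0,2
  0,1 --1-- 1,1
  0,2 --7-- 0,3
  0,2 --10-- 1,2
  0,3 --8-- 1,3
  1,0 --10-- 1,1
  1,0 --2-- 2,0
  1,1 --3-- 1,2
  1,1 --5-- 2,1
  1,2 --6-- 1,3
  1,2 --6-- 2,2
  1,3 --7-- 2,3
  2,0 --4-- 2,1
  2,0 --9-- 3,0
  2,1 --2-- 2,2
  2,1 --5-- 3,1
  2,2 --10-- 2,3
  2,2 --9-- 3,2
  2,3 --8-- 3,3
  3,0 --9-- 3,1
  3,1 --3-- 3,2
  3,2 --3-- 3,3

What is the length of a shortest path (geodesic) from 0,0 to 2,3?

Shortest path: 0,0 → 1,0 → 2,0 → 2,1 → 2,2 → 2,3, total weight = 20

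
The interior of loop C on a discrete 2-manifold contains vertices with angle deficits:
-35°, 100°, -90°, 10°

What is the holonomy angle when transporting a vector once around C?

Holonomy = total enclosed curvature = (-35°) + 100° + (-90°) + 10° = -15°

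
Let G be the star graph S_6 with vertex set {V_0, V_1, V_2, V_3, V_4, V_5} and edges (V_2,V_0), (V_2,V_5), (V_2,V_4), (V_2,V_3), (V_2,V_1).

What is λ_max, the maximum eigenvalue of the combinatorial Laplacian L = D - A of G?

The star S_6 is the complete bipartite graph K_{1,5} (one hub of degree 5, 5 leaves of degree 1). The Laplacian spectrum of K_{p,q} is 0, p (multiplicity q−1), q (multiplicity p−1), p+q. With p = 1, q = 5: 0 once, 1 with multiplicity 4, and 6 once. (Check: trace L = sum of degrees = 10 = 4·1 + 6.)
Laplacian eigenvalues: [0.0, 1.0, 1.0, 1.0, 1.0, 6.0]. Largest eigenvalue (spectral radius) = 6.0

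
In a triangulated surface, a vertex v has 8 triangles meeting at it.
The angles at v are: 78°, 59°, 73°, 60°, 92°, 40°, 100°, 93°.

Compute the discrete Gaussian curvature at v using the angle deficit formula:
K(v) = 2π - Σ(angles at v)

Sum of angles = 595°. K = 360° - 595° = -235° = -47π/36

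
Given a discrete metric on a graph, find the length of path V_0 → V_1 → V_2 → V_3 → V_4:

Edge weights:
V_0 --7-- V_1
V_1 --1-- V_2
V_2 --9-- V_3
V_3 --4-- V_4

Arc length = 7 + 1 + 9 + 4 = 21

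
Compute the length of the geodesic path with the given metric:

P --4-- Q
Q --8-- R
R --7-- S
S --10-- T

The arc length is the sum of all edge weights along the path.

Arc length = 4 + 8 + 7 + 10 = 29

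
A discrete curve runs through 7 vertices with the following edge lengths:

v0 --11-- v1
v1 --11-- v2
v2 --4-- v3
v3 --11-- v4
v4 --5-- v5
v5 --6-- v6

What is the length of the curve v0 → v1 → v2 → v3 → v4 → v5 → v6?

Arc length = 11 + 11 + 4 + 11 + 5 + 6 = 48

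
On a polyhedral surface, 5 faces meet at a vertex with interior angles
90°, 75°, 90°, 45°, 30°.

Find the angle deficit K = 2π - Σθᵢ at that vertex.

Sum of angles = 330°. K = 360° - 330° = 30° = π/6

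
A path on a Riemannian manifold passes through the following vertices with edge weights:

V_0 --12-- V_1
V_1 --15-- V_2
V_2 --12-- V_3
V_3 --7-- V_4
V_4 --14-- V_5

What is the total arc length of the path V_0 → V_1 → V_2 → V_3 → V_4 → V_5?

Arc length = 12 + 15 + 12 + 7 + 14 = 60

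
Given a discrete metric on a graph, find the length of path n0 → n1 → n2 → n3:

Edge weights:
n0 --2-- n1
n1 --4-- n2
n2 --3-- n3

Arc length = 2 + 4 + 3 = 9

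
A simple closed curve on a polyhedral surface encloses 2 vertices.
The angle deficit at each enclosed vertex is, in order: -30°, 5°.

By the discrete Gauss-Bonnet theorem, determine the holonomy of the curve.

Holonomy = total enclosed curvature = (-30°) + 5° = -25°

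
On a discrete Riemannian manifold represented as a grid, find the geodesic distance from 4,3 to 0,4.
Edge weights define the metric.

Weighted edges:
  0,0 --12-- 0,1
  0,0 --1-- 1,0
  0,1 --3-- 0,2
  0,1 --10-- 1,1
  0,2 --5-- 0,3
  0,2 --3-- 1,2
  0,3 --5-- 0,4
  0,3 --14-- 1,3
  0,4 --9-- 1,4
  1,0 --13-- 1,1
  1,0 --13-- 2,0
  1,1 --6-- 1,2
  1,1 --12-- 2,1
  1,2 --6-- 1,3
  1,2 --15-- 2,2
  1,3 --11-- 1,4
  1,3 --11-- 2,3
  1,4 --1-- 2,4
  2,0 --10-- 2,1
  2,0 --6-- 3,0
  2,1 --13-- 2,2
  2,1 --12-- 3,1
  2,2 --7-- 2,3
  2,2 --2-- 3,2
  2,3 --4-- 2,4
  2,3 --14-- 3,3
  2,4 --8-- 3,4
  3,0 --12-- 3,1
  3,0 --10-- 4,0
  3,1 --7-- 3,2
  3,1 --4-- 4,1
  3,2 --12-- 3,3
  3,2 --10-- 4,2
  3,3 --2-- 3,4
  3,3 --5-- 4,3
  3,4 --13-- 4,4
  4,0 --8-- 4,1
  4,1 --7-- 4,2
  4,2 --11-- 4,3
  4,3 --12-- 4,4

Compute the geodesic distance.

Shortest path: 4,3 → 3,3 → 3,4 → 2,4 → 1,4 → 0,4, total weight = 25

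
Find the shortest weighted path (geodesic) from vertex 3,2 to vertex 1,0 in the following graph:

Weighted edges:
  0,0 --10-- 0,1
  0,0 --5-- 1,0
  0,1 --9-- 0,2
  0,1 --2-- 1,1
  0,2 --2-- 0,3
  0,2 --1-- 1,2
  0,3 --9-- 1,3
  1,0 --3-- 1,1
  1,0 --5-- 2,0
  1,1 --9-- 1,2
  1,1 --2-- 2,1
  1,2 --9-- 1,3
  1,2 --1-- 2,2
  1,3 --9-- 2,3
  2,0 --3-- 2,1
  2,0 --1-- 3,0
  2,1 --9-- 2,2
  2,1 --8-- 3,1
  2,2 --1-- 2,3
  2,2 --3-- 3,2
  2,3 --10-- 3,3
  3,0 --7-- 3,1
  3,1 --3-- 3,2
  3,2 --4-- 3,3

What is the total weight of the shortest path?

Shortest path: 3,2 → 3,1 → 3,0 → 2,0 → 1,0, total weight = 16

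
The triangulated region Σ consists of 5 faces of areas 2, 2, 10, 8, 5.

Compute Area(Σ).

2 + 2 + 10 + 8 + 5 = 27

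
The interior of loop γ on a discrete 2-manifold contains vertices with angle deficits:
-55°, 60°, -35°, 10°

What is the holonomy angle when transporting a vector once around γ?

Holonomy = total enclosed curvature = (-55°) + 60° + (-35°) + 10° = -20°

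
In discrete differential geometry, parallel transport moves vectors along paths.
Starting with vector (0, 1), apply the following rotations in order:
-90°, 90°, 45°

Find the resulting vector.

Total rotation: (-90°) + 90° + 45° = 45°. Final vector: (-0.7071, 0.7071)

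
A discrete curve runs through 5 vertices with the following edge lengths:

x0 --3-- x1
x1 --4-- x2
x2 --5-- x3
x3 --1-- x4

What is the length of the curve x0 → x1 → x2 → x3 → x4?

Arc length = 3 + 4 + 5 + 1 = 13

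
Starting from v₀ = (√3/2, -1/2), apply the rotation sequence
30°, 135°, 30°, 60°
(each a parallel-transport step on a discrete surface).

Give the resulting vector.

Total rotation: 30° + 135° + 30° + 60° = 255° ≡ -105° (mod 360°). Final vector: (-0.7071, -0.7071)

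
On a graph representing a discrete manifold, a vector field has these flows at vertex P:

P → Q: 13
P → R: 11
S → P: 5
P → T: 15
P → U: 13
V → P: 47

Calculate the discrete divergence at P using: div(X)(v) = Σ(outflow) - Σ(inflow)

Divergence = sum of outgoing flows = 13 + 11 + (-5) + 15 + 13 + (-47) = 0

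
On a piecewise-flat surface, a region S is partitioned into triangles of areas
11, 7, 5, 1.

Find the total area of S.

11 + 7 + 5 + 1 = 24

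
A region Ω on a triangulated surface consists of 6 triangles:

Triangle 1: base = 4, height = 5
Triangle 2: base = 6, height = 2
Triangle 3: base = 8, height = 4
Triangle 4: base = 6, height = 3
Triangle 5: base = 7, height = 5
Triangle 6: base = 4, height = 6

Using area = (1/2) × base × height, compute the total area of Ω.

(1/2)×4×5 + (1/2)×6×2 + (1/2)×8×4 + (1/2)×6×3 + (1/2)×7×5 + (1/2)×4×6 = 70.5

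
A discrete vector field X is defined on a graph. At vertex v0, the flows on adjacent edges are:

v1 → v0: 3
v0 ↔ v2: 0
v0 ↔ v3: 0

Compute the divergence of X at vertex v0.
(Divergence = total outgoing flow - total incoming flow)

Divergence = sum of outgoing flows = (-3) + 0 + 0 = -3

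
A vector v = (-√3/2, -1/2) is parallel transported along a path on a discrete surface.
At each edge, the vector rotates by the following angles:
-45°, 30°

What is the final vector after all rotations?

Total rotation: (-45°) + 30° = -15°. Final vector: (-0.9659, -0.2588)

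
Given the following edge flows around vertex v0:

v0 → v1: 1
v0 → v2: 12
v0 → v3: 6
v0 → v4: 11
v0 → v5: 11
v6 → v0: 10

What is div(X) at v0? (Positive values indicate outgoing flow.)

Divergence = sum of outgoing flows = 1 + 12 + 6 + 11 + 11 + (-10) = 31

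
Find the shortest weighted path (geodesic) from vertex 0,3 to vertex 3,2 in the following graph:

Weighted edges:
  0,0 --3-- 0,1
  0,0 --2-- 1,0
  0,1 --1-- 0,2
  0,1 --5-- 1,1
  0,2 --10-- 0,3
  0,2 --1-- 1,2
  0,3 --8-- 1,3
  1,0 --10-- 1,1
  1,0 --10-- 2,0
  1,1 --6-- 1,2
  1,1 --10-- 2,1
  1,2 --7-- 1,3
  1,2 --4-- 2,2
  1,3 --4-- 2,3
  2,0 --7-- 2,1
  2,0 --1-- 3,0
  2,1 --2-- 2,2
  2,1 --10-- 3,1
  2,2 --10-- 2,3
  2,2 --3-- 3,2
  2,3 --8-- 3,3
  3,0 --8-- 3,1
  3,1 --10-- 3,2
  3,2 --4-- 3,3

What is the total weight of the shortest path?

Shortest path: 0,3 → 0,2 → 1,2 → 2,2 → 3,2, total weight = 18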